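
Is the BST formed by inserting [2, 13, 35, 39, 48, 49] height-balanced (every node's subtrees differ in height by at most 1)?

Tree (level-order array): [2, None, 13, None, 35, None, 39, None, 48, None, 49]
Definition: a tree is height-balanced if, at every node, |h(left) - h(right)| <= 1 (empty subtree has height -1).
Bottom-up per-node check:
  node 49: h_left=-1, h_right=-1, diff=0 [OK], height=0
  node 48: h_left=-1, h_right=0, diff=1 [OK], height=1
  node 39: h_left=-1, h_right=1, diff=2 [FAIL (|-1-1|=2 > 1)], height=2
  node 35: h_left=-1, h_right=2, diff=3 [FAIL (|-1-2|=3 > 1)], height=3
  node 13: h_left=-1, h_right=3, diff=4 [FAIL (|-1-3|=4 > 1)], height=4
  node 2: h_left=-1, h_right=4, diff=5 [FAIL (|-1-4|=5 > 1)], height=5
Node 39 violates the condition: |-1 - 1| = 2 > 1.
Result: Not balanced


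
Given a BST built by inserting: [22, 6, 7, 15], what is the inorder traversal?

Tree insertion order: [22, 6, 7, 15]
Tree (level-order array): [22, 6, None, None, 7, None, 15]
Inorder traversal: [6, 7, 15, 22]


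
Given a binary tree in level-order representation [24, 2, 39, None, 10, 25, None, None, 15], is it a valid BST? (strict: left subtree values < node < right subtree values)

Level-order array: [24, 2, 39, None, 10, 25, None, None, 15]
Validate using subtree bounds (lo, hi): at each node, require lo < value < hi,
then recurse left with hi=value and right with lo=value.
Preorder trace (stopping at first violation):
  at node 24 with bounds (-inf, +inf): OK
  at node 2 with bounds (-inf, 24): OK
  at node 10 with bounds (2, 24): OK
  at node 15 with bounds (10, 24): OK
  at node 39 with bounds (24, +inf): OK
  at node 25 with bounds (24, 39): OK
No violation found at any node.
Result: Valid BST


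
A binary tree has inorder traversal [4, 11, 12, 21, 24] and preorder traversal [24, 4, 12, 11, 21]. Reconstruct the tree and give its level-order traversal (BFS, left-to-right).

Inorder:  [4, 11, 12, 21, 24]
Preorder: [24, 4, 12, 11, 21]
Algorithm: preorder visits root first, so consume preorder in order;
for each root, split the current inorder slice at that value into
left-subtree inorder and right-subtree inorder, then recurse.
Recursive splits:
  root=24; inorder splits into left=[4, 11, 12, 21], right=[]
  root=4; inorder splits into left=[], right=[11, 12, 21]
  root=12; inorder splits into left=[11], right=[21]
  root=11; inorder splits into left=[], right=[]
  root=21; inorder splits into left=[], right=[]
Reconstructed level-order: [24, 4, 12, 11, 21]


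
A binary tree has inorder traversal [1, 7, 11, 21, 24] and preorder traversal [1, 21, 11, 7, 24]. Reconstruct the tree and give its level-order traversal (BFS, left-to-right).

Inorder:  [1, 7, 11, 21, 24]
Preorder: [1, 21, 11, 7, 24]
Algorithm: preorder visits root first, so consume preorder in order;
for each root, split the current inorder slice at that value into
left-subtree inorder and right-subtree inorder, then recurse.
Recursive splits:
  root=1; inorder splits into left=[], right=[7, 11, 21, 24]
  root=21; inorder splits into left=[7, 11], right=[24]
  root=11; inorder splits into left=[7], right=[]
  root=7; inorder splits into left=[], right=[]
  root=24; inorder splits into left=[], right=[]
Reconstructed level-order: [1, 21, 11, 24, 7]


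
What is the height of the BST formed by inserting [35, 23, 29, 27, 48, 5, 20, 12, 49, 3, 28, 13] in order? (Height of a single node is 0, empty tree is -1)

Insertion order: [35, 23, 29, 27, 48, 5, 20, 12, 49, 3, 28, 13]
Tree (level-order array): [35, 23, 48, 5, 29, None, 49, 3, 20, 27, None, None, None, None, None, 12, None, None, 28, None, 13]
Compute height bottom-up (empty subtree = -1):
  height(3) = 1 + max(-1, -1) = 0
  height(13) = 1 + max(-1, -1) = 0
  height(12) = 1 + max(-1, 0) = 1
  height(20) = 1 + max(1, -1) = 2
  height(5) = 1 + max(0, 2) = 3
  height(28) = 1 + max(-1, -1) = 0
  height(27) = 1 + max(-1, 0) = 1
  height(29) = 1 + max(1, -1) = 2
  height(23) = 1 + max(3, 2) = 4
  height(49) = 1 + max(-1, -1) = 0
  height(48) = 1 + max(-1, 0) = 1
  height(35) = 1 + max(4, 1) = 5
Height = 5


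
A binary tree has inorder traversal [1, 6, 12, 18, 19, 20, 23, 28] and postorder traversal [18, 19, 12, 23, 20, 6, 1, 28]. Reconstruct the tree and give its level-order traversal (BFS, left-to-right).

Inorder:   [1, 6, 12, 18, 19, 20, 23, 28]
Postorder: [18, 19, 12, 23, 20, 6, 1, 28]
Algorithm: postorder visits root last, so walk postorder right-to-left;
each value is the root of the current inorder slice — split it at that
value, recurse on the right subtree first, then the left.
Recursive splits:
  root=28; inorder splits into left=[1, 6, 12, 18, 19, 20, 23], right=[]
  root=1; inorder splits into left=[], right=[6, 12, 18, 19, 20, 23]
  root=6; inorder splits into left=[], right=[12, 18, 19, 20, 23]
  root=20; inorder splits into left=[12, 18, 19], right=[23]
  root=23; inorder splits into left=[], right=[]
  root=12; inorder splits into left=[], right=[18, 19]
  root=19; inorder splits into left=[18], right=[]
  root=18; inorder splits into left=[], right=[]
Reconstructed level-order: [28, 1, 6, 20, 12, 23, 19, 18]


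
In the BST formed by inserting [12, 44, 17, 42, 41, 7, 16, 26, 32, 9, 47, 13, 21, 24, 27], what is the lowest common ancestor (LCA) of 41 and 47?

Tree insertion order: [12, 44, 17, 42, 41, 7, 16, 26, 32, 9, 47, 13, 21, 24, 27]
Tree (level-order array): [12, 7, 44, None, 9, 17, 47, None, None, 16, 42, None, None, 13, None, 41, None, None, None, 26, None, 21, 32, None, 24, 27]
In a BST, the LCA of p=41, q=47 is the first node v on the
root-to-leaf path with p <= v <= q (go left if both < v, right if both > v).
Walk from root:
  at 12: both 41 and 47 > 12, go right
  at 44: 41 <= 44 <= 47, this is the LCA
LCA = 44


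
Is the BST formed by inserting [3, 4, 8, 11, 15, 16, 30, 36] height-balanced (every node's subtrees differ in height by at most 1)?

Tree (level-order array): [3, None, 4, None, 8, None, 11, None, 15, None, 16, None, 30, None, 36]
Definition: a tree is height-balanced if, at every node, |h(left) - h(right)| <= 1 (empty subtree has height -1).
Bottom-up per-node check:
  node 36: h_left=-1, h_right=-1, diff=0 [OK], height=0
  node 30: h_left=-1, h_right=0, diff=1 [OK], height=1
  node 16: h_left=-1, h_right=1, diff=2 [FAIL (|-1-1|=2 > 1)], height=2
  node 15: h_left=-1, h_right=2, diff=3 [FAIL (|-1-2|=3 > 1)], height=3
  node 11: h_left=-1, h_right=3, diff=4 [FAIL (|-1-3|=4 > 1)], height=4
  node 8: h_left=-1, h_right=4, diff=5 [FAIL (|-1-4|=5 > 1)], height=5
  node 4: h_left=-1, h_right=5, diff=6 [FAIL (|-1-5|=6 > 1)], height=6
  node 3: h_left=-1, h_right=6, diff=7 [FAIL (|-1-6|=7 > 1)], height=7
Node 16 violates the condition: |-1 - 1| = 2 > 1.
Result: Not balanced


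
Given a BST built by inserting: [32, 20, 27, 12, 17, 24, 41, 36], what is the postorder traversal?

Tree insertion order: [32, 20, 27, 12, 17, 24, 41, 36]
Tree (level-order array): [32, 20, 41, 12, 27, 36, None, None, 17, 24]
Postorder traversal: [17, 12, 24, 27, 20, 36, 41, 32]


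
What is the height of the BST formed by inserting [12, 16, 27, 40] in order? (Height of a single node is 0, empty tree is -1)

Insertion order: [12, 16, 27, 40]
Tree (level-order array): [12, None, 16, None, 27, None, 40]
Compute height bottom-up (empty subtree = -1):
  height(40) = 1 + max(-1, -1) = 0
  height(27) = 1 + max(-1, 0) = 1
  height(16) = 1 + max(-1, 1) = 2
  height(12) = 1 + max(-1, 2) = 3
Height = 3


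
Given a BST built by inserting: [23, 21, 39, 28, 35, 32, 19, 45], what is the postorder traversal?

Tree insertion order: [23, 21, 39, 28, 35, 32, 19, 45]
Tree (level-order array): [23, 21, 39, 19, None, 28, 45, None, None, None, 35, None, None, 32]
Postorder traversal: [19, 21, 32, 35, 28, 45, 39, 23]


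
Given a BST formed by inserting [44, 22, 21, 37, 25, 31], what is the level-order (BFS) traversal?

Tree insertion order: [44, 22, 21, 37, 25, 31]
Tree (level-order array): [44, 22, None, 21, 37, None, None, 25, None, None, 31]
BFS from the root, enqueuing left then right child of each popped node:
  queue [44] -> pop 44, enqueue [22], visited so far: [44]
  queue [22] -> pop 22, enqueue [21, 37], visited so far: [44, 22]
  queue [21, 37] -> pop 21, enqueue [none], visited so far: [44, 22, 21]
  queue [37] -> pop 37, enqueue [25], visited so far: [44, 22, 21, 37]
  queue [25] -> pop 25, enqueue [31], visited so far: [44, 22, 21, 37, 25]
  queue [31] -> pop 31, enqueue [none], visited so far: [44, 22, 21, 37, 25, 31]
Result: [44, 22, 21, 37, 25, 31]


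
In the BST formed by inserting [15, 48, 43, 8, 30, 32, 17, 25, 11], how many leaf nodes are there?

Tree built from: [15, 48, 43, 8, 30, 32, 17, 25, 11]
Tree (level-order array): [15, 8, 48, None, 11, 43, None, None, None, 30, None, 17, 32, None, 25]
Rule: A leaf has 0 children.
Per-node child counts:
  node 15: 2 child(ren)
  node 8: 1 child(ren)
  node 11: 0 child(ren)
  node 48: 1 child(ren)
  node 43: 1 child(ren)
  node 30: 2 child(ren)
  node 17: 1 child(ren)
  node 25: 0 child(ren)
  node 32: 0 child(ren)
Matching nodes: [11, 25, 32]
Count of leaf nodes: 3


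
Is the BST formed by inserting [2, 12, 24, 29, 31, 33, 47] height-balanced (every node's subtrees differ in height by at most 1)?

Tree (level-order array): [2, None, 12, None, 24, None, 29, None, 31, None, 33, None, 47]
Definition: a tree is height-balanced if, at every node, |h(left) - h(right)| <= 1 (empty subtree has height -1).
Bottom-up per-node check:
  node 47: h_left=-1, h_right=-1, diff=0 [OK], height=0
  node 33: h_left=-1, h_right=0, diff=1 [OK], height=1
  node 31: h_left=-1, h_right=1, diff=2 [FAIL (|-1-1|=2 > 1)], height=2
  node 29: h_left=-1, h_right=2, diff=3 [FAIL (|-1-2|=3 > 1)], height=3
  node 24: h_left=-1, h_right=3, diff=4 [FAIL (|-1-3|=4 > 1)], height=4
  node 12: h_left=-1, h_right=4, diff=5 [FAIL (|-1-4|=5 > 1)], height=5
  node 2: h_left=-1, h_right=5, diff=6 [FAIL (|-1-5|=6 > 1)], height=6
Node 31 violates the condition: |-1 - 1| = 2 > 1.
Result: Not balanced


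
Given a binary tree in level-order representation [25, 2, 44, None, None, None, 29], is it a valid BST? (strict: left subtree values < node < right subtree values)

Level-order array: [25, 2, 44, None, None, None, 29]
Validate using subtree bounds (lo, hi): at each node, require lo < value < hi,
then recurse left with hi=value and right with lo=value.
Preorder trace (stopping at first violation):
  at node 25 with bounds (-inf, +inf): OK
  at node 2 with bounds (-inf, 25): OK
  at node 44 with bounds (25, +inf): OK
  at node 29 with bounds (44, +inf): VIOLATION
Node 29 violates its bound: not (44 < 29 < +inf).
Result: Not a valid BST


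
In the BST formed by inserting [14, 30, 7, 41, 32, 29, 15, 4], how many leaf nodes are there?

Tree built from: [14, 30, 7, 41, 32, 29, 15, 4]
Tree (level-order array): [14, 7, 30, 4, None, 29, 41, None, None, 15, None, 32]
Rule: A leaf has 0 children.
Per-node child counts:
  node 14: 2 child(ren)
  node 7: 1 child(ren)
  node 4: 0 child(ren)
  node 30: 2 child(ren)
  node 29: 1 child(ren)
  node 15: 0 child(ren)
  node 41: 1 child(ren)
  node 32: 0 child(ren)
Matching nodes: [4, 15, 32]
Count of leaf nodes: 3


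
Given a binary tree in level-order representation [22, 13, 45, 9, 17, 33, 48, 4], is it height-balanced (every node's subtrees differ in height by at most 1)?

Tree (level-order array): [22, 13, 45, 9, 17, 33, 48, 4]
Definition: a tree is height-balanced if, at every node, |h(left) - h(right)| <= 1 (empty subtree has height -1).
Bottom-up per-node check:
  node 4: h_left=-1, h_right=-1, diff=0 [OK], height=0
  node 9: h_left=0, h_right=-1, diff=1 [OK], height=1
  node 17: h_left=-1, h_right=-1, diff=0 [OK], height=0
  node 13: h_left=1, h_right=0, diff=1 [OK], height=2
  node 33: h_left=-1, h_right=-1, diff=0 [OK], height=0
  node 48: h_left=-1, h_right=-1, diff=0 [OK], height=0
  node 45: h_left=0, h_right=0, diff=0 [OK], height=1
  node 22: h_left=2, h_right=1, diff=1 [OK], height=3
All nodes satisfy the balance condition.
Result: Balanced


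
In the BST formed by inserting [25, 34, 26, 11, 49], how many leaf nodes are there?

Tree built from: [25, 34, 26, 11, 49]
Tree (level-order array): [25, 11, 34, None, None, 26, 49]
Rule: A leaf has 0 children.
Per-node child counts:
  node 25: 2 child(ren)
  node 11: 0 child(ren)
  node 34: 2 child(ren)
  node 26: 0 child(ren)
  node 49: 0 child(ren)
Matching nodes: [11, 26, 49]
Count of leaf nodes: 3


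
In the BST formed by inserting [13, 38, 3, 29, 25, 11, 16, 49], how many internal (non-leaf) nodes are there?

Tree built from: [13, 38, 3, 29, 25, 11, 16, 49]
Tree (level-order array): [13, 3, 38, None, 11, 29, 49, None, None, 25, None, None, None, 16]
Rule: An internal node has at least one child.
Per-node child counts:
  node 13: 2 child(ren)
  node 3: 1 child(ren)
  node 11: 0 child(ren)
  node 38: 2 child(ren)
  node 29: 1 child(ren)
  node 25: 1 child(ren)
  node 16: 0 child(ren)
  node 49: 0 child(ren)
Matching nodes: [13, 3, 38, 29, 25]
Count of internal (non-leaf) nodes: 5


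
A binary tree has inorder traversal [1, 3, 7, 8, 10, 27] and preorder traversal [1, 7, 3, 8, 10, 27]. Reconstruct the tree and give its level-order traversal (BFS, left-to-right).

Inorder:  [1, 3, 7, 8, 10, 27]
Preorder: [1, 7, 3, 8, 10, 27]
Algorithm: preorder visits root first, so consume preorder in order;
for each root, split the current inorder slice at that value into
left-subtree inorder and right-subtree inorder, then recurse.
Recursive splits:
  root=1; inorder splits into left=[], right=[3, 7, 8, 10, 27]
  root=7; inorder splits into left=[3], right=[8, 10, 27]
  root=3; inorder splits into left=[], right=[]
  root=8; inorder splits into left=[], right=[10, 27]
  root=10; inorder splits into left=[], right=[27]
  root=27; inorder splits into left=[], right=[]
Reconstructed level-order: [1, 7, 3, 8, 10, 27]


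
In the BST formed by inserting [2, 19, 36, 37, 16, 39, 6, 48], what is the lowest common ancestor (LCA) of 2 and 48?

Tree insertion order: [2, 19, 36, 37, 16, 39, 6, 48]
Tree (level-order array): [2, None, 19, 16, 36, 6, None, None, 37, None, None, None, 39, None, 48]
In a BST, the LCA of p=2, q=48 is the first node v on the
root-to-leaf path with p <= v <= q (go left if both < v, right if both > v).
Walk from root:
  at 2: 2 <= 2 <= 48, this is the LCA
LCA = 2


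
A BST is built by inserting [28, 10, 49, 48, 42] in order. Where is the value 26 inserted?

Starting tree (level order): [28, 10, 49, None, None, 48, None, 42]
Insertion path: 28 -> 10
Result: insert 26 as right child of 10
Final tree (level order): [28, 10, 49, None, 26, 48, None, None, None, 42]


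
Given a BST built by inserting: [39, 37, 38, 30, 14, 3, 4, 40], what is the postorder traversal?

Tree insertion order: [39, 37, 38, 30, 14, 3, 4, 40]
Tree (level-order array): [39, 37, 40, 30, 38, None, None, 14, None, None, None, 3, None, None, 4]
Postorder traversal: [4, 3, 14, 30, 38, 37, 40, 39]


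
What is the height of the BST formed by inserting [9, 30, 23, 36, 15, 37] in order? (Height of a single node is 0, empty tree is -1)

Insertion order: [9, 30, 23, 36, 15, 37]
Tree (level-order array): [9, None, 30, 23, 36, 15, None, None, 37]
Compute height bottom-up (empty subtree = -1):
  height(15) = 1 + max(-1, -1) = 0
  height(23) = 1 + max(0, -1) = 1
  height(37) = 1 + max(-1, -1) = 0
  height(36) = 1 + max(-1, 0) = 1
  height(30) = 1 + max(1, 1) = 2
  height(9) = 1 + max(-1, 2) = 3
Height = 3


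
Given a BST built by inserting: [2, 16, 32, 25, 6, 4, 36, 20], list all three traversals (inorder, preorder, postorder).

Tree insertion order: [2, 16, 32, 25, 6, 4, 36, 20]
Tree (level-order array): [2, None, 16, 6, 32, 4, None, 25, 36, None, None, 20]
Inorder (L, root, R): [2, 4, 6, 16, 20, 25, 32, 36]
Preorder (root, L, R): [2, 16, 6, 4, 32, 25, 20, 36]
Postorder (L, R, root): [4, 6, 20, 25, 36, 32, 16, 2]


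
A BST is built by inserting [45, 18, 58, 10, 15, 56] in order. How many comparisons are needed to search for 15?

Search path for 15: 45 -> 18 -> 10 -> 15
Found: True
Comparisons: 4


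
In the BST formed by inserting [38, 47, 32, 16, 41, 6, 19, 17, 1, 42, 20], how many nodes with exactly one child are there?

Tree built from: [38, 47, 32, 16, 41, 6, 19, 17, 1, 42, 20]
Tree (level-order array): [38, 32, 47, 16, None, 41, None, 6, 19, None, 42, 1, None, 17, 20]
Rule: These are nodes with exactly 1 non-null child.
Per-node child counts:
  node 38: 2 child(ren)
  node 32: 1 child(ren)
  node 16: 2 child(ren)
  node 6: 1 child(ren)
  node 1: 0 child(ren)
  node 19: 2 child(ren)
  node 17: 0 child(ren)
  node 20: 0 child(ren)
  node 47: 1 child(ren)
  node 41: 1 child(ren)
  node 42: 0 child(ren)
Matching nodes: [32, 6, 47, 41]
Count of nodes with exactly one child: 4


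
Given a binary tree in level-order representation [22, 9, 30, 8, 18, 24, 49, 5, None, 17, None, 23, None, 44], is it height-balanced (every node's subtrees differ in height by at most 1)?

Tree (level-order array): [22, 9, 30, 8, 18, 24, 49, 5, None, 17, None, 23, None, 44]
Definition: a tree is height-balanced if, at every node, |h(left) - h(right)| <= 1 (empty subtree has height -1).
Bottom-up per-node check:
  node 5: h_left=-1, h_right=-1, diff=0 [OK], height=0
  node 8: h_left=0, h_right=-1, diff=1 [OK], height=1
  node 17: h_left=-1, h_right=-1, diff=0 [OK], height=0
  node 18: h_left=0, h_right=-1, diff=1 [OK], height=1
  node 9: h_left=1, h_right=1, diff=0 [OK], height=2
  node 23: h_left=-1, h_right=-1, diff=0 [OK], height=0
  node 24: h_left=0, h_right=-1, diff=1 [OK], height=1
  node 44: h_left=-1, h_right=-1, diff=0 [OK], height=0
  node 49: h_left=0, h_right=-1, diff=1 [OK], height=1
  node 30: h_left=1, h_right=1, diff=0 [OK], height=2
  node 22: h_left=2, h_right=2, diff=0 [OK], height=3
All nodes satisfy the balance condition.
Result: Balanced


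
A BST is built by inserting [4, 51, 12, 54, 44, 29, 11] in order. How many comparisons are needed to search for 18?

Search path for 18: 4 -> 51 -> 12 -> 44 -> 29
Found: False
Comparisons: 5


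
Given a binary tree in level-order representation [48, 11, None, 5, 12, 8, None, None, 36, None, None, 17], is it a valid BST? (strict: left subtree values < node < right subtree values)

Level-order array: [48, 11, None, 5, 12, 8, None, None, 36, None, None, 17]
Validate using subtree bounds (lo, hi): at each node, require lo < value < hi,
then recurse left with hi=value and right with lo=value.
Preorder trace (stopping at first violation):
  at node 48 with bounds (-inf, +inf): OK
  at node 11 with bounds (-inf, 48): OK
  at node 5 with bounds (-inf, 11): OK
  at node 8 with bounds (-inf, 5): VIOLATION
Node 8 violates its bound: not (-inf < 8 < 5).
Result: Not a valid BST


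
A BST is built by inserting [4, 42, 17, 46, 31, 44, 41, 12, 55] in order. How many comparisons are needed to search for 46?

Search path for 46: 4 -> 42 -> 46
Found: True
Comparisons: 3


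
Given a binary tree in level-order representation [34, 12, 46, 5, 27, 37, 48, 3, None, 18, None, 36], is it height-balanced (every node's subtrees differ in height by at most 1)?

Tree (level-order array): [34, 12, 46, 5, 27, 37, 48, 3, None, 18, None, 36]
Definition: a tree is height-balanced if, at every node, |h(left) - h(right)| <= 1 (empty subtree has height -1).
Bottom-up per-node check:
  node 3: h_left=-1, h_right=-1, diff=0 [OK], height=0
  node 5: h_left=0, h_right=-1, diff=1 [OK], height=1
  node 18: h_left=-1, h_right=-1, diff=0 [OK], height=0
  node 27: h_left=0, h_right=-1, diff=1 [OK], height=1
  node 12: h_left=1, h_right=1, diff=0 [OK], height=2
  node 36: h_left=-1, h_right=-1, diff=0 [OK], height=0
  node 37: h_left=0, h_right=-1, diff=1 [OK], height=1
  node 48: h_left=-1, h_right=-1, diff=0 [OK], height=0
  node 46: h_left=1, h_right=0, diff=1 [OK], height=2
  node 34: h_left=2, h_right=2, diff=0 [OK], height=3
All nodes satisfy the balance condition.
Result: Balanced


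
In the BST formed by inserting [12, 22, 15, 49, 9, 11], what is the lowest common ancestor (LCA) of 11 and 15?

Tree insertion order: [12, 22, 15, 49, 9, 11]
Tree (level-order array): [12, 9, 22, None, 11, 15, 49]
In a BST, the LCA of p=11, q=15 is the first node v on the
root-to-leaf path with p <= v <= q (go left if both < v, right if both > v).
Walk from root:
  at 12: 11 <= 12 <= 15, this is the LCA
LCA = 12


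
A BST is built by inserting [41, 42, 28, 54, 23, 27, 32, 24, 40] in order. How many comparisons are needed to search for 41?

Search path for 41: 41
Found: True
Comparisons: 1


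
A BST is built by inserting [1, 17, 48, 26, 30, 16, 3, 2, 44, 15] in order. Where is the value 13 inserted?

Starting tree (level order): [1, None, 17, 16, 48, 3, None, 26, None, 2, 15, None, 30, None, None, None, None, None, 44]
Insertion path: 1 -> 17 -> 16 -> 3 -> 15
Result: insert 13 as left child of 15
Final tree (level order): [1, None, 17, 16, 48, 3, None, 26, None, 2, 15, None, 30, None, None, 13, None, None, 44]


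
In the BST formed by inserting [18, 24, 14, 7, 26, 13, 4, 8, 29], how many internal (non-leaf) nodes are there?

Tree built from: [18, 24, 14, 7, 26, 13, 4, 8, 29]
Tree (level-order array): [18, 14, 24, 7, None, None, 26, 4, 13, None, 29, None, None, 8]
Rule: An internal node has at least one child.
Per-node child counts:
  node 18: 2 child(ren)
  node 14: 1 child(ren)
  node 7: 2 child(ren)
  node 4: 0 child(ren)
  node 13: 1 child(ren)
  node 8: 0 child(ren)
  node 24: 1 child(ren)
  node 26: 1 child(ren)
  node 29: 0 child(ren)
Matching nodes: [18, 14, 7, 13, 24, 26]
Count of internal (non-leaf) nodes: 6


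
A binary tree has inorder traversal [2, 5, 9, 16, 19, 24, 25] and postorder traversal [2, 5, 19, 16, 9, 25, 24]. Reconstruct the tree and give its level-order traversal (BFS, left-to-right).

Inorder:   [2, 5, 9, 16, 19, 24, 25]
Postorder: [2, 5, 19, 16, 9, 25, 24]
Algorithm: postorder visits root last, so walk postorder right-to-left;
each value is the root of the current inorder slice — split it at that
value, recurse on the right subtree first, then the left.
Recursive splits:
  root=24; inorder splits into left=[2, 5, 9, 16, 19], right=[25]
  root=25; inorder splits into left=[], right=[]
  root=9; inorder splits into left=[2, 5], right=[16, 19]
  root=16; inorder splits into left=[], right=[19]
  root=19; inorder splits into left=[], right=[]
  root=5; inorder splits into left=[2], right=[]
  root=2; inorder splits into left=[], right=[]
Reconstructed level-order: [24, 9, 25, 5, 16, 2, 19]


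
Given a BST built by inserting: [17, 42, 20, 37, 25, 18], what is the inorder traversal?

Tree insertion order: [17, 42, 20, 37, 25, 18]
Tree (level-order array): [17, None, 42, 20, None, 18, 37, None, None, 25]
Inorder traversal: [17, 18, 20, 25, 37, 42]


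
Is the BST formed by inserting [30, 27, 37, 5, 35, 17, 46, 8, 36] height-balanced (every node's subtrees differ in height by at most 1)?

Tree (level-order array): [30, 27, 37, 5, None, 35, 46, None, 17, None, 36, None, None, 8]
Definition: a tree is height-balanced if, at every node, |h(left) - h(right)| <= 1 (empty subtree has height -1).
Bottom-up per-node check:
  node 8: h_left=-1, h_right=-1, diff=0 [OK], height=0
  node 17: h_left=0, h_right=-1, diff=1 [OK], height=1
  node 5: h_left=-1, h_right=1, diff=2 [FAIL (|-1-1|=2 > 1)], height=2
  node 27: h_left=2, h_right=-1, diff=3 [FAIL (|2--1|=3 > 1)], height=3
  node 36: h_left=-1, h_right=-1, diff=0 [OK], height=0
  node 35: h_left=-1, h_right=0, diff=1 [OK], height=1
  node 46: h_left=-1, h_right=-1, diff=0 [OK], height=0
  node 37: h_left=1, h_right=0, diff=1 [OK], height=2
  node 30: h_left=3, h_right=2, diff=1 [OK], height=4
Node 5 violates the condition: |-1 - 1| = 2 > 1.
Result: Not balanced


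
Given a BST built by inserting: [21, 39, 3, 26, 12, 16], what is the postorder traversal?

Tree insertion order: [21, 39, 3, 26, 12, 16]
Tree (level-order array): [21, 3, 39, None, 12, 26, None, None, 16]
Postorder traversal: [16, 12, 3, 26, 39, 21]


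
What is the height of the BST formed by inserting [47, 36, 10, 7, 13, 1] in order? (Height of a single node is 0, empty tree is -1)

Insertion order: [47, 36, 10, 7, 13, 1]
Tree (level-order array): [47, 36, None, 10, None, 7, 13, 1]
Compute height bottom-up (empty subtree = -1):
  height(1) = 1 + max(-1, -1) = 0
  height(7) = 1 + max(0, -1) = 1
  height(13) = 1 + max(-1, -1) = 0
  height(10) = 1 + max(1, 0) = 2
  height(36) = 1 + max(2, -1) = 3
  height(47) = 1 + max(3, -1) = 4
Height = 4


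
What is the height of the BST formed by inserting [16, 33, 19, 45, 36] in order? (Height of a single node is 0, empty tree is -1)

Insertion order: [16, 33, 19, 45, 36]
Tree (level-order array): [16, None, 33, 19, 45, None, None, 36]
Compute height bottom-up (empty subtree = -1):
  height(19) = 1 + max(-1, -1) = 0
  height(36) = 1 + max(-1, -1) = 0
  height(45) = 1 + max(0, -1) = 1
  height(33) = 1 + max(0, 1) = 2
  height(16) = 1 + max(-1, 2) = 3
Height = 3


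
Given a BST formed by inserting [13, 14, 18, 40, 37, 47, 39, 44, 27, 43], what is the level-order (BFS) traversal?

Tree insertion order: [13, 14, 18, 40, 37, 47, 39, 44, 27, 43]
Tree (level-order array): [13, None, 14, None, 18, None, 40, 37, 47, 27, 39, 44, None, None, None, None, None, 43]
BFS from the root, enqueuing left then right child of each popped node:
  queue [13] -> pop 13, enqueue [14], visited so far: [13]
  queue [14] -> pop 14, enqueue [18], visited so far: [13, 14]
  queue [18] -> pop 18, enqueue [40], visited so far: [13, 14, 18]
  queue [40] -> pop 40, enqueue [37, 47], visited so far: [13, 14, 18, 40]
  queue [37, 47] -> pop 37, enqueue [27, 39], visited so far: [13, 14, 18, 40, 37]
  queue [47, 27, 39] -> pop 47, enqueue [44], visited so far: [13, 14, 18, 40, 37, 47]
  queue [27, 39, 44] -> pop 27, enqueue [none], visited so far: [13, 14, 18, 40, 37, 47, 27]
  queue [39, 44] -> pop 39, enqueue [none], visited so far: [13, 14, 18, 40, 37, 47, 27, 39]
  queue [44] -> pop 44, enqueue [43], visited so far: [13, 14, 18, 40, 37, 47, 27, 39, 44]
  queue [43] -> pop 43, enqueue [none], visited so far: [13, 14, 18, 40, 37, 47, 27, 39, 44, 43]
Result: [13, 14, 18, 40, 37, 47, 27, 39, 44, 43]


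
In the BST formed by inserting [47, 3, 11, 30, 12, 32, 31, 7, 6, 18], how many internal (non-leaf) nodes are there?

Tree built from: [47, 3, 11, 30, 12, 32, 31, 7, 6, 18]
Tree (level-order array): [47, 3, None, None, 11, 7, 30, 6, None, 12, 32, None, None, None, 18, 31]
Rule: An internal node has at least one child.
Per-node child counts:
  node 47: 1 child(ren)
  node 3: 1 child(ren)
  node 11: 2 child(ren)
  node 7: 1 child(ren)
  node 6: 0 child(ren)
  node 30: 2 child(ren)
  node 12: 1 child(ren)
  node 18: 0 child(ren)
  node 32: 1 child(ren)
  node 31: 0 child(ren)
Matching nodes: [47, 3, 11, 7, 30, 12, 32]
Count of internal (non-leaf) nodes: 7


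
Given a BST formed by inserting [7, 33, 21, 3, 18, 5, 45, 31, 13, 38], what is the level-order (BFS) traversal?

Tree insertion order: [7, 33, 21, 3, 18, 5, 45, 31, 13, 38]
Tree (level-order array): [7, 3, 33, None, 5, 21, 45, None, None, 18, 31, 38, None, 13]
BFS from the root, enqueuing left then right child of each popped node:
  queue [7] -> pop 7, enqueue [3, 33], visited so far: [7]
  queue [3, 33] -> pop 3, enqueue [5], visited so far: [7, 3]
  queue [33, 5] -> pop 33, enqueue [21, 45], visited so far: [7, 3, 33]
  queue [5, 21, 45] -> pop 5, enqueue [none], visited so far: [7, 3, 33, 5]
  queue [21, 45] -> pop 21, enqueue [18, 31], visited so far: [7, 3, 33, 5, 21]
  queue [45, 18, 31] -> pop 45, enqueue [38], visited so far: [7, 3, 33, 5, 21, 45]
  queue [18, 31, 38] -> pop 18, enqueue [13], visited so far: [7, 3, 33, 5, 21, 45, 18]
  queue [31, 38, 13] -> pop 31, enqueue [none], visited so far: [7, 3, 33, 5, 21, 45, 18, 31]
  queue [38, 13] -> pop 38, enqueue [none], visited so far: [7, 3, 33, 5, 21, 45, 18, 31, 38]
  queue [13] -> pop 13, enqueue [none], visited so far: [7, 3, 33, 5, 21, 45, 18, 31, 38, 13]
Result: [7, 3, 33, 5, 21, 45, 18, 31, 38, 13]


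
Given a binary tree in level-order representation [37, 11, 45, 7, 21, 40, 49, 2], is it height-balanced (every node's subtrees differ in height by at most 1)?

Tree (level-order array): [37, 11, 45, 7, 21, 40, 49, 2]
Definition: a tree is height-balanced if, at every node, |h(left) - h(right)| <= 1 (empty subtree has height -1).
Bottom-up per-node check:
  node 2: h_left=-1, h_right=-1, diff=0 [OK], height=0
  node 7: h_left=0, h_right=-1, diff=1 [OK], height=1
  node 21: h_left=-1, h_right=-1, diff=0 [OK], height=0
  node 11: h_left=1, h_right=0, diff=1 [OK], height=2
  node 40: h_left=-1, h_right=-1, diff=0 [OK], height=0
  node 49: h_left=-1, h_right=-1, diff=0 [OK], height=0
  node 45: h_left=0, h_right=0, diff=0 [OK], height=1
  node 37: h_left=2, h_right=1, diff=1 [OK], height=3
All nodes satisfy the balance condition.
Result: Balanced


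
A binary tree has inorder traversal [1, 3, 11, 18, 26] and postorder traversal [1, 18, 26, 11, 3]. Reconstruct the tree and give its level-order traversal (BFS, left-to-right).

Inorder:   [1, 3, 11, 18, 26]
Postorder: [1, 18, 26, 11, 3]
Algorithm: postorder visits root last, so walk postorder right-to-left;
each value is the root of the current inorder slice — split it at that
value, recurse on the right subtree first, then the left.
Recursive splits:
  root=3; inorder splits into left=[1], right=[11, 18, 26]
  root=11; inorder splits into left=[], right=[18, 26]
  root=26; inorder splits into left=[18], right=[]
  root=18; inorder splits into left=[], right=[]
  root=1; inorder splits into left=[], right=[]
Reconstructed level-order: [3, 1, 11, 26, 18]


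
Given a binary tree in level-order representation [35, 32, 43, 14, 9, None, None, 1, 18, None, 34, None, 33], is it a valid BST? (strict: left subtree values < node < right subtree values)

Level-order array: [35, 32, 43, 14, 9, None, None, 1, 18, None, 34, None, 33]
Validate using subtree bounds (lo, hi): at each node, require lo < value < hi,
then recurse left with hi=value and right with lo=value.
Preorder trace (stopping at first violation):
  at node 35 with bounds (-inf, +inf): OK
  at node 32 with bounds (-inf, 35): OK
  at node 14 with bounds (-inf, 32): OK
  at node 1 with bounds (-inf, 14): OK
  at node 33 with bounds (1, 14): VIOLATION
Node 33 violates its bound: not (1 < 33 < 14).
Result: Not a valid BST


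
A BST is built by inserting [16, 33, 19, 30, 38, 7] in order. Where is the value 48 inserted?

Starting tree (level order): [16, 7, 33, None, None, 19, 38, None, 30]
Insertion path: 16 -> 33 -> 38
Result: insert 48 as right child of 38
Final tree (level order): [16, 7, 33, None, None, 19, 38, None, 30, None, 48]


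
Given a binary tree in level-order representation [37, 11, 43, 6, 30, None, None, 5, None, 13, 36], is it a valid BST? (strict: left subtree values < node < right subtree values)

Level-order array: [37, 11, 43, 6, 30, None, None, 5, None, 13, 36]
Validate using subtree bounds (lo, hi): at each node, require lo < value < hi,
then recurse left with hi=value and right with lo=value.
Preorder trace (stopping at first violation):
  at node 37 with bounds (-inf, +inf): OK
  at node 11 with bounds (-inf, 37): OK
  at node 6 with bounds (-inf, 11): OK
  at node 5 with bounds (-inf, 6): OK
  at node 30 with bounds (11, 37): OK
  at node 13 with bounds (11, 30): OK
  at node 36 with bounds (30, 37): OK
  at node 43 with bounds (37, +inf): OK
No violation found at any node.
Result: Valid BST


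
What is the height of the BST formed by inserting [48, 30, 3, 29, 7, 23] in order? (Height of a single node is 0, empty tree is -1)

Insertion order: [48, 30, 3, 29, 7, 23]
Tree (level-order array): [48, 30, None, 3, None, None, 29, 7, None, None, 23]
Compute height bottom-up (empty subtree = -1):
  height(23) = 1 + max(-1, -1) = 0
  height(7) = 1 + max(-1, 0) = 1
  height(29) = 1 + max(1, -1) = 2
  height(3) = 1 + max(-1, 2) = 3
  height(30) = 1 + max(3, -1) = 4
  height(48) = 1 + max(4, -1) = 5
Height = 5


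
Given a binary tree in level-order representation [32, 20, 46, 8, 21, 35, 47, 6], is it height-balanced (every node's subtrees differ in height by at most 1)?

Tree (level-order array): [32, 20, 46, 8, 21, 35, 47, 6]
Definition: a tree is height-balanced if, at every node, |h(left) - h(right)| <= 1 (empty subtree has height -1).
Bottom-up per-node check:
  node 6: h_left=-1, h_right=-1, diff=0 [OK], height=0
  node 8: h_left=0, h_right=-1, diff=1 [OK], height=1
  node 21: h_left=-1, h_right=-1, diff=0 [OK], height=0
  node 20: h_left=1, h_right=0, diff=1 [OK], height=2
  node 35: h_left=-1, h_right=-1, diff=0 [OK], height=0
  node 47: h_left=-1, h_right=-1, diff=0 [OK], height=0
  node 46: h_left=0, h_right=0, diff=0 [OK], height=1
  node 32: h_left=2, h_right=1, diff=1 [OK], height=3
All nodes satisfy the balance condition.
Result: Balanced


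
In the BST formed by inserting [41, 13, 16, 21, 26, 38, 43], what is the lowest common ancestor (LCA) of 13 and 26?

Tree insertion order: [41, 13, 16, 21, 26, 38, 43]
Tree (level-order array): [41, 13, 43, None, 16, None, None, None, 21, None, 26, None, 38]
In a BST, the LCA of p=13, q=26 is the first node v on the
root-to-leaf path with p <= v <= q (go left if both < v, right if both > v).
Walk from root:
  at 41: both 13 and 26 < 41, go left
  at 13: 13 <= 13 <= 26, this is the LCA
LCA = 13


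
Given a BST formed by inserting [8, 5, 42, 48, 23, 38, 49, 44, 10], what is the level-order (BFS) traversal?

Tree insertion order: [8, 5, 42, 48, 23, 38, 49, 44, 10]
Tree (level-order array): [8, 5, 42, None, None, 23, 48, 10, 38, 44, 49]
BFS from the root, enqueuing left then right child of each popped node:
  queue [8] -> pop 8, enqueue [5, 42], visited so far: [8]
  queue [5, 42] -> pop 5, enqueue [none], visited so far: [8, 5]
  queue [42] -> pop 42, enqueue [23, 48], visited so far: [8, 5, 42]
  queue [23, 48] -> pop 23, enqueue [10, 38], visited so far: [8, 5, 42, 23]
  queue [48, 10, 38] -> pop 48, enqueue [44, 49], visited so far: [8, 5, 42, 23, 48]
  queue [10, 38, 44, 49] -> pop 10, enqueue [none], visited so far: [8, 5, 42, 23, 48, 10]
  queue [38, 44, 49] -> pop 38, enqueue [none], visited so far: [8, 5, 42, 23, 48, 10, 38]
  queue [44, 49] -> pop 44, enqueue [none], visited so far: [8, 5, 42, 23, 48, 10, 38, 44]
  queue [49] -> pop 49, enqueue [none], visited so far: [8, 5, 42, 23, 48, 10, 38, 44, 49]
Result: [8, 5, 42, 23, 48, 10, 38, 44, 49]


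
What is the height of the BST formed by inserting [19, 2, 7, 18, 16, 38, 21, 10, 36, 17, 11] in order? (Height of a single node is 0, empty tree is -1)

Insertion order: [19, 2, 7, 18, 16, 38, 21, 10, 36, 17, 11]
Tree (level-order array): [19, 2, 38, None, 7, 21, None, None, 18, None, 36, 16, None, None, None, 10, 17, None, 11]
Compute height bottom-up (empty subtree = -1):
  height(11) = 1 + max(-1, -1) = 0
  height(10) = 1 + max(-1, 0) = 1
  height(17) = 1 + max(-1, -1) = 0
  height(16) = 1 + max(1, 0) = 2
  height(18) = 1 + max(2, -1) = 3
  height(7) = 1 + max(-1, 3) = 4
  height(2) = 1 + max(-1, 4) = 5
  height(36) = 1 + max(-1, -1) = 0
  height(21) = 1 + max(-1, 0) = 1
  height(38) = 1 + max(1, -1) = 2
  height(19) = 1 + max(5, 2) = 6
Height = 6


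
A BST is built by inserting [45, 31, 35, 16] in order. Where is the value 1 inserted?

Starting tree (level order): [45, 31, None, 16, 35]
Insertion path: 45 -> 31 -> 16
Result: insert 1 as left child of 16
Final tree (level order): [45, 31, None, 16, 35, 1]


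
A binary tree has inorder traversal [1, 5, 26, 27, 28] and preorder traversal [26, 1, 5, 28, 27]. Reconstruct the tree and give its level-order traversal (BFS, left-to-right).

Inorder:  [1, 5, 26, 27, 28]
Preorder: [26, 1, 5, 28, 27]
Algorithm: preorder visits root first, so consume preorder in order;
for each root, split the current inorder slice at that value into
left-subtree inorder and right-subtree inorder, then recurse.
Recursive splits:
  root=26; inorder splits into left=[1, 5], right=[27, 28]
  root=1; inorder splits into left=[], right=[5]
  root=5; inorder splits into left=[], right=[]
  root=28; inorder splits into left=[27], right=[]
  root=27; inorder splits into left=[], right=[]
Reconstructed level-order: [26, 1, 28, 5, 27]


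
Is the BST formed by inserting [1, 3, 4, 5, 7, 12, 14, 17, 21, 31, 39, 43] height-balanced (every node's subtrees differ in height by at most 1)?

Tree (level-order array): [1, None, 3, None, 4, None, 5, None, 7, None, 12, None, 14, None, 17, None, 21, None, 31, None, 39, None, 43]
Definition: a tree is height-balanced if, at every node, |h(left) - h(right)| <= 1 (empty subtree has height -1).
Bottom-up per-node check:
  node 43: h_left=-1, h_right=-1, diff=0 [OK], height=0
  node 39: h_left=-1, h_right=0, diff=1 [OK], height=1
  node 31: h_left=-1, h_right=1, diff=2 [FAIL (|-1-1|=2 > 1)], height=2
  node 21: h_left=-1, h_right=2, diff=3 [FAIL (|-1-2|=3 > 1)], height=3
  node 17: h_left=-1, h_right=3, diff=4 [FAIL (|-1-3|=4 > 1)], height=4
  node 14: h_left=-1, h_right=4, diff=5 [FAIL (|-1-4|=5 > 1)], height=5
  node 12: h_left=-1, h_right=5, diff=6 [FAIL (|-1-5|=6 > 1)], height=6
  node 7: h_left=-1, h_right=6, diff=7 [FAIL (|-1-6|=7 > 1)], height=7
  node 5: h_left=-1, h_right=7, diff=8 [FAIL (|-1-7|=8 > 1)], height=8
  node 4: h_left=-1, h_right=8, diff=9 [FAIL (|-1-8|=9 > 1)], height=9
  node 3: h_left=-1, h_right=9, diff=10 [FAIL (|-1-9|=10 > 1)], height=10
  node 1: h_left=-1, h_right=10, diff=11 [FAIL (|-1-10|=11 > 1)], height=11
Node 31 violates the condition: |-1 - 1| = 2 > 1.
Result: Not balanced


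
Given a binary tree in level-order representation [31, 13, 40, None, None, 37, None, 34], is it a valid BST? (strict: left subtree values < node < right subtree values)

Level-order array: [31, 13, 40, None, None, 37, None, 34]
Validate using subtree bounds (lo, hi): at each node, require lo < value < hi,
then recurse left with hi=value and right with lo=value.
Preorder trace (stopping at first violation):
  at node 31 with bounds (-inf, +inf): OK
  at node 13 with bounds (-inf, 31): OK
  at node 40 with bounds (31, +inf): OK
  at node 37 with bounds (31, 40): OK
  at node 34 with bounds (31, 37): OK
No violation found at any node.
Result: Valid BST


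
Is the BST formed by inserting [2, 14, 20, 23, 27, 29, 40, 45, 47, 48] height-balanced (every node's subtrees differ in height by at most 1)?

Tree (level-order array): [2, None, 14, None, 20, None, 23, None, 27, None, 29, None, 40, None, 45, None, 47, None, 48]
Definition: a tree is height-balanced if, at every node, |h(left) - h(right)| <= 1 (empty subtree has height -1).
Bottom-up per-node check:
  node 48: h_left=-1, h_right=-1, diff=0 [OK], height=0
  node 47: h_left=-1, h_right=0, diff=1 [OK], height=1
  node 45: h_left=-1, h_right=1, diff=2 [FAIL (|-1-1|=2 > 1)], height=2
  node 40: h_left=-1, h_right=2, diff=3 [FAIL (|-1-2|=3 > 1)], height=3
  node 29: h_left=-1, h_right=3, diff=4 [FAIL (|-1-3|=4 > 1)], height=4
  node 27: h_left=-1, h_right=4, diff=5 [FAIL (|-1-4|=5 > 1)], height=5
  node 23: h_left=-1, h_right=5, diff=6 [FAIL (|-1-5|=6 > 1)], height=6
  node 20: h_left=-1, h_right=6, diff=7 [FAIL (|-1-6|=7 > 1)], height=7
  node 14: h_left=-1, h_right=7, diff=8 [FAIL (|-1-7|=8 > 1)], height=8
  node 2: h_left=-1, h_right=8, diff=9 [FAIL (|-1-8|=9 > 1)], height=9
Node 45 violates the condition: |-1 - 1| = 2 > 1.
Result: Not balanced


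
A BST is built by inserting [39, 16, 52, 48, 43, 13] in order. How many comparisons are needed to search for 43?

Search path for 43: 39 -> 52 -> 48 -> 43
Found: True
Comparisons: 4


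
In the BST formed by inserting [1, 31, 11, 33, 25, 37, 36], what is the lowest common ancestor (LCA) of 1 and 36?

Tree insertion order: [1, 31, 11, 33, 25, 37, 36]
Tree (level-order array): [1, None, 31, 11, 33, None, 25, None, 37, None, None, 36]
In a BST, the LCA of p=1, q=36 is the first node v on the
root-to-leaf path with p <= v <= q (go left if both < v, right if both > v).
Walk from root:
  at 1: 1 <= 1 <= 36, this is the LCA
LCA = 1


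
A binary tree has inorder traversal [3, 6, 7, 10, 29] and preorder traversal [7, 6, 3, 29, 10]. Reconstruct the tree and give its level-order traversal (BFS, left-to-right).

Inorder:  [3, 6, 7, 10, 29]
Preorder: [7, 6, 3, 29, 10]
Algorithm: preorder visits root first, so consume preorder in order;
for each root, split the current inorder slice at that value into
left-subtree inorder and right-subtree inorder, then recurse.
Recursive splits:
  root=7; inorder splits into left=[3, 6], right=[10, 29]
  root=6; inorder splits into left=[3], right=[]
  root=3; inorder splits into left=[], right=[]
  root=29; inorder splits into left=[10], right=[]
  root=10; inorder splits into left=[], right=[]
Reconstructed level-order: [7, 6, 29, 3, 10]
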